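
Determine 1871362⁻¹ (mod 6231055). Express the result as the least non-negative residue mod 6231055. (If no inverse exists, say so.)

Extended Euclidean algorithm:
6231055 = 3·1871362 + 616969
1871362 = 3·616969 + 20455
616969 = 30·20455 + 3319
20455 = 6·3319 + 541
3319 = 6·541 + 73
541 = 7·73 + 30
73 = 2·30 + 13
30 = 2·13 + 4
13 = 3·4 + 1
4 = 4·1 + 0
The gcd is 1. Working backward:
1 = 13 − 3·4
1 = −3·30 + 7·13
1 = 7·73 − 17·30
1 = −17·541 + 126·73
1 = 126·3319 − 773·541
1 = −773·20455 + 4764·3319
1 = 4764·616969 − 143693·20455
1 = −143693·1871362 + 435843·616969
1 = 435843·6231055 − 1451222·1871362
Hence 1871362⁻¹ ≡ -1451222 ≡ 4779833 (mod 6231055).

4779833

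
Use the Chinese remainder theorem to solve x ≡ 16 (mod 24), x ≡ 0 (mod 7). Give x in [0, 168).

112

Write x = 16 + 24·k. Then 24·k ≡ 0 − 16 ≡ 5 (mod 7).
Need 24⁻¹ mod 7. Extended Euclid on (7, 3):
7 = 2*3 + 1
3 = 3*1 + 0
Back-substitute:
1 = 7 − 2·3
24⁻¹ ≡ 5 (mod 7), so k ≡ 5·5 ≡ 4 (mod 7).
x = 16 + 24·4 = 112.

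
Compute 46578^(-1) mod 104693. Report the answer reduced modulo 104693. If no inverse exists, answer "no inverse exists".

Extended Euclidean algorithm:
104693 = 2*46578 + 11537
46578 = 4*11537 + 430
11537 = 26*430 + 357
430 = 1*357 + 73
357 = 4*73 + 65
73 = 1*65 + 8
65 = 8*8 + 1
8 = 8*1 + 0
Since gcd(46578, 104693) = 1, back-substitute to write 1 as a combination:
1 = 65 − 8·8
1 = −8·73 + 9·65
1 = 9·357 − 44·73
1 = −44·430 + 53·357
1 = 53·11537 − 1422·430
1 = −1422·46578 + 5741·11537
1 = 5741·104693 − 12904·46578
Hence 46578⁻¹ ≡ -12904 ≡ 91789 (mod 104693).

91789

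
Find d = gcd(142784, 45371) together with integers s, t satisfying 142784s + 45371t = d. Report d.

Apply Euclid's algorithm to 142784 and 45371:
142784 = 3×45371 + 6671
45371 = 6×6671 + 5345
6671 = 1×5345 + 1326
5345 = 4×1326 + 41
1326 = 32×41 + 14
41 = 2×14 + 13
14 = 1×13 + 1
13 = 13×1 + 0
gcd(142784, 45371) = 1.
Working backward:
1 = 14 − 13
1 = −41 + 3·14
1 = 3·1326 − 97·41
1 = −97·5345 + 391·1326
1 = 391·6671 − 488·5345
1 = −488·45371 + 3319·6671
1 = 3319·142784 − 10445·45371
So 1 = (3319)·142784 + (-10445)·45371.

1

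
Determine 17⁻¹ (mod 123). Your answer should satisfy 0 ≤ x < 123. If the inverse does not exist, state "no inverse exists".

gcd(123, 17) by repeated division:
123 = 7*17 + 4
17 = 4*4 + 1
4 = 4*1 + 0
Since gcd(17, 123) = 1, back-substitute to write 1 as a combination:
1 = 17 − 4·4
1 = −4·123 + 29·17
So 17·29 ≡ 1 (mod 123).

29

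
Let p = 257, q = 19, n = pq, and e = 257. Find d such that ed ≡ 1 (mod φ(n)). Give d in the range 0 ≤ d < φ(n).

1793

φ(n) = (p−1)(q−1) = 256·18 = 4608.
Need d with 257·d ≡ 1 (mod 4608). Apply the extended Euclidean algorithm:
4608 = 17×257 + 239
257 = 1×239 + 18
239 = 13×18 + 5
18 = 3×5 + 3
5 = 1×3 + 2
3 = 1×2 + 1
2 = 2×1 + 0
Back-substitute:
1 = 3 − 2
1 = −5 + 2·3
1 = 2·18 − 7·5
1 = −7·239 + 93·18
1 = 93·257 − 100·239
1 = −100·4608 + 1793·257
So 257·1793 ≡ 1 (mod 4608), hence d = 1793.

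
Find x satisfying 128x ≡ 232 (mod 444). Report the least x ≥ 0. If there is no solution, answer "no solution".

First find gcd(128, 444):
444 = 3×128 + 60
128 = 2×60 + 8
60 = 7×8 + 4
8 = 2×4 + 0
gcd = 4 and 4 | 232, so solutions exist. Divide through by 4: 32x ≡ 58 (mod 111).
Now find 32⁻¹ mod 111:
111 = 3*32 + 15
32 = 2*15 + 2
15 = 7*2 + 1
2 = 2*1 + 0
Back-substitute:
1 = 15 − 7·2
1 = −7·32 + 15·15
1 = 15·111 − 52·32
So 32·(-52) ≡ 1 (mod 111), i.e. 32⁻¹ ≡ 59.
Then x ≡ 59·58 ≡ 92 (mod 111); the smallest non-negative solution is x = 92.

92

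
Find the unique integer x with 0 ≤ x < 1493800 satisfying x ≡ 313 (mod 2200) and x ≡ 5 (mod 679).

Write x = 313 + 2200·k. Then 2200·k ≡ 5 − 313 ≡ 371 (mod 679).
Need 2200⁻¹ mod 679. Extended Euclid on (679, 163):
679 = 4·163 + 27
163 = 6·27 + 1
27 = 27·1 + 0
Back-substitute:
1 = 163 − 6·27
1 = −6·679 + 25·163
2200⁻¹ ≡ 25 (mod 679), so k ≡ 25·371 ≡ 448 (mod 679).
x = 313 + 2200·448 = 985913.

985913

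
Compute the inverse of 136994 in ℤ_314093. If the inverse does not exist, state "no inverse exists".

Euclidean algorithm on 314093, 136994:
314093 = 2·136994 + 40105
136994 = 3·40105 + 16679
40105 = 2·16679 + 6747
16679 = 2·6747 + 3185
6747 = 2·3185 + 377
3185 = 8·377 + 169
377 = 2·169 + 39
169 = 4·39 + 13
39 = 3·13 + 0
Since gcd = 13 > 1, 136994 is not a unit mod 314093.

no inverse exists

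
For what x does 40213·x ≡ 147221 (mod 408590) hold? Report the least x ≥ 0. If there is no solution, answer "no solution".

28677

First find gcd(40213, 408590):
408590 = 10*40213 + 6460
40213 = 6*6460 + 1453
6460 = 4*1453 + 648
1453 = 2*648 + 157
648 = 4*157 + 20
157 = 7*20 + 17
20 = 1*17 + 3
17 = 5*3 + 2
3 = 1*2 + 1
2 = 2*1 + 0
gcd = 1, so a unique solution mod 408590 exists.
Back-substitute for the Bézout coefficients:
1 = 3 − 2
1 = −17 + 6·3
1 = 6·20 − 7·17
1 = −7·157 + 55·20
1 = 55·648 − 227·157
1 = −227·1453 + 509·648
1 = 509·6460 − 2263·1453
1 = −2263·40213 + 14087·6460
1 = 14087·408590 − 143133·40213
So 40213·(-143133) ≡ 1 (mod 408590), giving 40213⁻¹ ≡ 265457.
x ≡ 40213⁻¹·147221 ≡ 265457·147221 ≡ 28677 (mod 408590).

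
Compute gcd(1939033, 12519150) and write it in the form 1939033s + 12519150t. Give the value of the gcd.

1

Repeated division:
12519150 = 6*1939033 + 884952
1939033 = 2*884952 + 169129
884952 = 5*169129 + 39307
169129 = 4*39307 + 11901
39307 = 3*11901 + 3604
11901 = 3*3604 + 1089
3604 = 3*1089 + 337
1089 = 3*337 + 78
337 = 4*78 + 25
78 = 3*25 + 3
25 = 8*3 + 1
3 = 3*1 + 0
gcd(1939033, 12519150) = 1.
Express as a combination:
1 = 25 − 8·3
1 = −8·78 + 25·25
1 = 25·337 − 108·78
1 = −108·1089 + 349·337
1 = 349·3604 − 1155·1089
1 = −1155·11901 + 3814·3604
1 = 3814·39307 − 12597·11901
1 = −12597·169129 + 54202·39307
1 = 54202·884952 − 283607·169129
1 = −283607·1939033 + 621416·884952
1 = 621416·12519150 − 4012103·1939033
So 1 = (621416)·12519150 + (-4012103)·1939033.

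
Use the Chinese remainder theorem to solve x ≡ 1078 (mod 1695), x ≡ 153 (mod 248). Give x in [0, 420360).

131593

Write x = 1078 + 1695·k. Then 1695·k ≡ 153 − 1078 ≡ 67 (mod 248).
Need 1695⁻¹ mod 248. Extended Euclid on (248, 207):
248 = 1·207 + 41
207 = 5·41 + 2
41 = 20·2 + 1
2 = 2·1 + 0
Back-substitute:
1 = 41 − 20·2
1 = −20·207 + 101·41
1 = 101·248 − 121·207
1695⁻¹ ≡ 127 (mod 248), so k ≡ 127·67 ≡ 77 (mod 248).
x = 1078 + 1695·77 = 131593.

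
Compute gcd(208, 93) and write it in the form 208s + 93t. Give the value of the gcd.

1

Apply Euclid's algorithm to 208 and 93:
208 = 2×93 + 22
93 = 4×22 + 5
22 = 4×5 + 2
5 = 2×2 + 1
2 = 2×1 + 0
gcd(208, 93) = 1.
Working backward:
1 = 5 − 2·2
1 = −2·22 + 9·5
1 = 9·93 − 38·22
1 = −38·208 + 85·93
So 1 = (-38)·208 + (85)·93.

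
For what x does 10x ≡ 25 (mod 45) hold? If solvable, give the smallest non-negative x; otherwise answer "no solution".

7

First find gcd(10, 45):
45 = 4×10 + 5
10 = 2×5 + 0
gcd = 5 and 5 | 25, so solutions exist. Divide through by 5: 2x ≡ 5 (mod 9).
Now find 2⁻¹ mod 9:
9 = 4*2 + 1
2 = 2*1 + 0
Back-substitute:
1 = 9 − 4·2
So 2·(-4) ≡ 1 (mod 9), i.e. 2⁻¹ ≡ 5.
Then x ≡ 5·5 ≡ 7 (mod 9); the smallest non-negative solution is x = 7.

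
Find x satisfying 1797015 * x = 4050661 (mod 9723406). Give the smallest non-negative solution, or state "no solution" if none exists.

no solution

gcd(1797015, 9723406):
9723406 = 5·1797015 + 738331
1797015 = 2·738331 + 320353
738331 = 2·320353 + 97625
320353 = 3·97625 + 27478
97625 = 3·27478 + 15191
27478 = 1·15191 + 12287
15191 = 1·12287 + 2904
12287 = 4·2904 + 671
2904 = 4·671 + 220
671 = 3·220 + 11
220 = 20·11 + 0
gcd = 11, but 11 ∤ 4050661, so the congruence has no solution.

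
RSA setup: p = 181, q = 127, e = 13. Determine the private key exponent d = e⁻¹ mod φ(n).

13957

φ(n) = (p−1)(q−1) = 180·126 = 22680.
Need d with 13·d ≡ 1 (mod 22680). Apply the extended Euclidean algorithm:
22680 = 1744×13 + 8
13 = 1×8 + 5
8 = 1×5 + 3
5 = 1×3 + 2
3 = 1×2 + 1
2 = 2×1 + 0
Back-substitute:
1 = 3 − 2
1 = −5 + 2·3
1 = 2·8 − 3·5
1 = −3·13 + 5·8
1 = 5·22680 − 8723·13
So 13·(-8723) ≡ 1 (mod 22680), hence d ≡ -8723 ≡ 13957 (mod 22680).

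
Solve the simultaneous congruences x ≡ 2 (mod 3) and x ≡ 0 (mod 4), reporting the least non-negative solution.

8

Write x = 2 + 3·k. Then 3·k ≡ 0 − 2 ≡ 2 (mod 4).
Need 3⁻¹ mod 4. Extended Euclid on (4, 3):
4 = 1*3 + 1
3 = 3*1 + 0
Back-substitute:
1 = 4 − 3
3⁻¹ ≡ 3 (mod 4), so k ≡ 3·2 ≡ 2 (mod 4).
x = 2 + 3·2 = 8.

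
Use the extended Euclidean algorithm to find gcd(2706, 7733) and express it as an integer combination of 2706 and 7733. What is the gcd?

11

Apply Euclid's algorithm to 7733 and 2706:
7733 = 2×2706 + 2321
2706 = 1×2321 + 385
2321 = 6×385 + 11
385 = 35×11 + 0
gcd(2706, 7733) = 11.
Express as a combination:
11 = 2321 − 6·385
11 = −6·2706 + 7·2321
11 = 7·7733 − 20·2706
So 11 = (7)·7733 + (-20)·2706.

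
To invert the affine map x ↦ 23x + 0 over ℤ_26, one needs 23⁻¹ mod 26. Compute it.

gcd(26, 23) by repeated division:
26 = 1*23 + 3
23 = 7*3 + 2
3 = 1*2 + 1
2 = 2*1 + 0
The gcd is 1. Working backward:
1 = 3 − 2
1 = −23 + 8·3
1 = 8·26 − 9·23
So 23·(-9) ≡ 1 (mod 26), and -9 ≡ 17 (mod 26).

17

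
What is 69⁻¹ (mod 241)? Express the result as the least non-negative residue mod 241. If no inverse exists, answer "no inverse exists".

7

Apply the Euclidean algorithm to 241 and 69:
241 = 3*69 + 34
69 = 2*34 + 1
34 = 34*1 + 0
gcd = 1, so the inverse exists. Back-substitute:
1 = 69 − 2·34
1 = −2·241 + 7·69
So 69·7 ≡ 1 (mod 241).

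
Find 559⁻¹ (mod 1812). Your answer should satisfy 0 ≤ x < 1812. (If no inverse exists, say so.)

859

Extended Euclidean algorithm:
1812 = 3·559 + 135
559 = 4·135 + 19
135 = 7·19 + 2
19 = 9·2 + 1
2 = 2·1 + 0
The gcd is 1. Working backward:
1 = 19 − 9·2
1 = −9·135 + 64·19
1 = 64·559 − 265·135
1 = −265·1812 + 859·559
So 559·859 ≡ 1 (mod 1812).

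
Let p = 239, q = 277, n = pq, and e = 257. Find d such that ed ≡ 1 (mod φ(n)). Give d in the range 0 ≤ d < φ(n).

54953

φ(n) = (p−1)(q−1) = 238·276 = 65688.
Need d with 257·d ≡ 1 (mod 65688). Apply the extended Euclidean algorithm:
65688 = 255*257 + 153
257 = 1*153 + 104
153 = 1*104 + 49
104 = 2*49 + 6
49 = 8*6 + 1
6 = 6*1 + 0
Back-substitute:
1 = 49 − 8·6
1 = −8·104 + 17·49
1 = 17·153 − 25·104
1 = −25·257 + 42·153
1 = 42·65688 − 10735·257
So 257·(-10735) ≡ 1 (mod 65688), hence d ≡ -10735 ≡ 54953 (mod 65688).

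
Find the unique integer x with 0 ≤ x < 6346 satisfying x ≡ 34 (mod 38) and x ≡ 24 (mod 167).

Write x = 34 + 38·k. Then 38·k ≡ 24 − 34 ≡ 157 (mod 167).
Need 38⁻¹ mod 167. Extended Euclid on (167, 38):
167 = 4*38 + 15
38 = 2*15 + 8
15 = 1*8 + 7
8 = 1*7 + 1
7 = 7*1 + 0
Back-substitute:
1 = 8 − 7
1 = −15 + 2·8
1 = 2·38 − 5·15
1 = −5·167 + 22·38
38⁻¹ ≡ 22 (mod 167), so k ≡ 22·157 ≡ 114 (mod 167).
x = 34 + 38·114 = 4366.

4366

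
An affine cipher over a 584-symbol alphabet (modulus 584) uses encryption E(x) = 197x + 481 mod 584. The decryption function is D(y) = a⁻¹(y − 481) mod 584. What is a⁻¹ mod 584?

501

Extended Euclidean algorithm:
584 = 2×197 + 190
197 = 1×190 + 7
190 = 27×7 + 1
7 = 7×1 + 0
Since gcd(197, 584) = 1, back-substitute to write 1 as a combination:
1 = 190 − 27·7
1 = −27·197 + 28·190
1 = 28·584 − 83·197
So 197·(-83) ≡ 1 (mod 584), and -83 ≡ 501 (mod 584).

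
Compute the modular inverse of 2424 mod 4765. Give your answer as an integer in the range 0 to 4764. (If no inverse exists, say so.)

Extended Euclidean algorithm:
4765 = 1·2424 + 2341
2424 = 1·2341 + 83
2341 = 28·83 + 17
83 = 4·17 + 15
17 = 1·15 + 2
15 = 7·2 + 1
2 = 2·1 + 0
The gcd is 1. Working backward:
1 = 15 − 7·2
1 = −7·17 + 8·15
1 = 8·83 − 39·17
1 = −39·2341 + 1100·83
1 = 1100·2424 − 1139·2341
1 = −1139·4765 + 2239·2424
So 2424·2239 ≡ 1 (mod 4765).

2239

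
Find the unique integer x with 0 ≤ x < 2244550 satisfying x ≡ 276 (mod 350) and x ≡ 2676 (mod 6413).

323326

Write x = 276 + 350·k. Then 350·k ≡ 2676 − 276 ≡ 2400 (mod 6413).
Need 350⁻¹ mod 6413. Extended Euclid on (6413, 350):
6413 = 18·350 + 113
350 = 3·113 + 11
113 = 10·11 + 3
11 = 3·3 + 2
3 = 1·2 + 1
2 = 2·1 + 0
Back-substitute:
1 = 3 − 2
1 = −11 + 4·3
1 = 4·113 − 41·11
1 = −41·350 + 127·113
1 = 127·6413 − 2327·350
350⁻¹ ≡ 4086 (mod 6413), so k ≡ 4086·2400 ≡ 923 (mod 6413).
x = 276 + 350·923 = 323326.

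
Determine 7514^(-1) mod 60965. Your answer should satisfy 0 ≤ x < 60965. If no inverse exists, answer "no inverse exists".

49744

gcd(60965, 7514) by repeated division:
60965 = 8*7514 + 853
7514 = 8*853 + 690
853 = 1*690 + 163
690 = 4*163 + 38
163 = 4*38 + 11
38 = 3*11 + 5
11 = 2*5 + 1
5 = 5*1 + 0
The gcd is 1. Working backward:
1 = 11 − 2·5
1 = −2·38 + 7·11
1 = 7·163 − 30·38
1 = −30·690 + 127·163
1 = 127·853 − 157·690
1 = −157·7514 + 1383·853
1 = 1383·60965 − 11221·7514
So 7514·(-11221) ≡ 1 (mod 60965), and -11221 ≡ 49744 (mod 60965).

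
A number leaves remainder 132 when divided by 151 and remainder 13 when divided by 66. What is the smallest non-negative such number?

3907

Write x = 132 + 151·k. Then 151·k ≡ 13 − 132 ≡ 13 (mod 66).
Need 151⁻¹ mod 66. Extended Euclid on (66, 19):
66 = 3·19 + 9
19 = 2·9 + 1
9 = 9·1 + 0
Back-substitute:
1 = 19 − 2·9
1 = −2·66 + 7·19
151⁻¹ ≡ 7 (mod 66), so k ≡ 7·13 ≡ 25 (mod 66).
x = 132 + 151·25 = 3907.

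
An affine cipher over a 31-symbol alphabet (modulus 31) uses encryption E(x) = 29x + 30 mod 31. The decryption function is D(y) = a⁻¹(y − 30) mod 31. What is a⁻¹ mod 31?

gcd(31, 29) by repeated division:
31 = 1·29 + 2
29 = 14·2 + 1
2 = 2·1 + 0
The gcd is 1. Working backward:
1 = 29 − 14·2
1 = −14·31 + 15·29
So 29·15 ≡ 1 (mod 31).

15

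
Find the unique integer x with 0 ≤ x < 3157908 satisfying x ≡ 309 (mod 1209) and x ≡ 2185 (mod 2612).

Write x = 309 + 1209·k. Then 1209·k ≡ 2185 − 309 ≡ 1876 (mod 2612).
Need 1209⁻¹ mod 2612. Extended Euclid on (2612, 1209):
2612 = 2·1209 + 194
1209 = 6·194 + 45
194 = 4·45 + 14
45 = 3·14 + 3
14 = 4·3 + 2
3 = 1·2 + 1
2 = 2·1 + 0
Back-substitute:
1 = 3 − 2
1 = −14 + 5·3
1 = 5·45 − 16·14
1 = −16·194 + 69·45
1 = 69·1209 − 430·194
1 = −430·2612 + 929·1209
1209⁻¹ ≡ 929 (mod 2612), so k ≡ 929·1876 ≡ 600 (mod 2612).
x = 309 + 1209·600 = 725709.

725709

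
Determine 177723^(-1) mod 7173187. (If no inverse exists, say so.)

Compute gcd(177723, 7173187):
7173187 = 40×177723 + 64267
177723 = 2×64267 + 49189
64267 = 1×49189 + 15078
49189 = 3×15078 + 3955
15078 = 3×3955 + 3213
3955 = 1×3213 + 742
3213 = 4×742 + 245
742 = 3×245 + 7
245 = 35×7 + 0
gcd(177723, 7173187) = 7 ≠ 1, so 177723 has no multiplicative inverse modulo 7173187.

no inverse exists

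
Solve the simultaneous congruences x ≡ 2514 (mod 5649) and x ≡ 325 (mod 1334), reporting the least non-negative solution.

5476395

Write x = 2514 + 5649·k. Then 5649·k ≡ 325 − 2514 ≡ 479 (mod 1334).
Need 5649⁻¹ mod 1334. Extended Euclid on (1334, 313):
1334 = 4×313 + 82
313 = 3×82 + 67
82 = 1×67 + 15
67 = 4×15 + 7
15 = 2×7 + 1
7 = 7×1 + 0
Back-substitute:
1 = 15 − 2·7
1 = −2·67 + 9·15
1 = 9·82 − 11·67
1 = −11·313 + 42·82
1 = 42·1334 − 179·313
5649⁻¹ ≡ 1155 (mod 1334), so k ≡ 1155·479 ≡ 969 (mod 1334).
x = 2514 + 5649·969 = 5476395.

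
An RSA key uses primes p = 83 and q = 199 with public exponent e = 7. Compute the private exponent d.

φ(n) = (p−1)(q−1) = 82·198 = 16236.
Need d with 7·d ≡ 1 (mod 16236). Apply the extended Euclidean algorithm:
16236 = 2319*7 + 3
7 = 2*3 + 1
3 = 3*1 + 0
Back-substitute:
1 = 7 − 2·3
1 = −2·16236 + 4639·7
So 7·4639 ≡ 1 (mod 16236), hence d = 4639.

4639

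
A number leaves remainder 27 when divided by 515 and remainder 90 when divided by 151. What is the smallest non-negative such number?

49467

Write x = 27 + 515·k. Then 515·k ≡ 90 − 27 ≡ 63 (mod 151).
Need 515⁻¹ mod 151. Extended Euclid on (151, 62):
151 = 2*62 + 27
62 = 2*27 + 8
27 = 3*8 + 3
8 = 2*3 + 2
3 = 1*2 + 1
2 = 2*1 + 0
Back-substitute:
1 = 3 − 2
1 = −8 + 3·3
1 = 3·27 − 10·8
1 = −10·62 + 23·27
1 = 23·151 − 56·62
515⁻¹ ≡ 95 (mod 151), so k ≡ 95·63 ≡ 96 (mod 151).
x = 27 + 515·96 = 49467.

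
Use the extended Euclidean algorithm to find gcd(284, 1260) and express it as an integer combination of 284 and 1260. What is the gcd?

Apply Euclid's algorithm to 1260 and 284:
1260 = 4×284 + 124
284 = 2×124 + 36
124 = 3×36 + 16
36 = 2×16 + 4
16 = 4×4 + 0
gcd(284, 1260) = 4.
Working backward:
4 = 36 − 2·16
4 = −2·124 + 7·36
4 = 7·284 − 16·124
4 = −16·1260 + 71·284
So 4 = (-16)·1260 + (71)·284.

4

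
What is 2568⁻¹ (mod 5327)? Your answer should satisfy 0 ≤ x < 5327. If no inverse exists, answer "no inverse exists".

251

gcd(5327, 2568) by repeated division:
5327 = 2·2568 + 191
2568 = 13·191 + 85
191 = 2·85 + 21
85 = 4·21 + 1
21 = 21·1 + 0
The gcd is 1. Working backward:
1 = 85 − 4·21
1 = −4·191 + 9·85
1 = 9·2568 − 121·191
1 = −121·5327 + 251·2568
So 2568·251 ≡ 1 (mod 5327).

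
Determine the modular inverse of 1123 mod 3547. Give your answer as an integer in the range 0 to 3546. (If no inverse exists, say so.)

Apply the Euclidean algorithm to 3547 and 1123:
3547 = 3×1123 + 178
1123 = 6×178 + 55
178 = 3×55 + 13
55 = 4×13 + 3
13 = 4×3 + 1
3 = 3×1 + 0
gcd = 1, so the inverse exists. Back-substitute:
1 = 13 − 4·3
1 = −4·55 + 17·13
1 = 17·178 − 55·55
1 = −55·1123 + 347·178
1 = 347·3547 − 1096·1123
Thus 1123·(-1096) ≡ 1 (mod 3547); reducing, -1096 mod 3547 = 2451.

2451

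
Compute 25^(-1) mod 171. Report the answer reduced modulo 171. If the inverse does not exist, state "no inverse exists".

130

Run Euclid on (171, 25):
171 = 6*25 + 21
25 = 1*21 + 4
21 = 5*4 + 1
4 = 4*1 + 0
The gcd is 1. Working backward:
1 = 21 − 5·4
1 = −5·25 + 6·21
1 = 6·171 − 41·25
Thus 25·(-41) ≡ 1 (mod 171); reducing, -41 mod 171 = 130.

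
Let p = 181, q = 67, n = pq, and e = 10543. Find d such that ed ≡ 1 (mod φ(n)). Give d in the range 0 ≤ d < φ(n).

5047

φ(n) = (p−1)(q−1) = 180·66 = 11880.
Need d with 10543·d ≡ 1 (mod 11880). Apply the extended Euclidean algorithm:
11880 = 1*10543 + 1337
10543 = 7*1337 + 1184
1337 = 1*1184 + 153
1184 = 7*153 + 113
153 = 1*113 + 40
113 = 2*40 + 33
40 = 1*33 + 7
33 = 4*7 + 5
7 = 1*5 + 2
5 = 2*2 + 1
2 = 2*1 + 0
Back-substitute:
1 = 5 − 2·2
1 = −2·7 + 3·5
1 = 3·33 − 14·7
1 = −14·40 + 17·33
1 = 17·113 − 48·40
1 = −48·153 + 65·113
1 = 65·1184 − 503·153
1 = −503·1337 + 568·1184
1 = 568·10543 − 4479·1337
1 = −4479·11880 + 5047·10543
So 10543·5047 ≡ 1 (mod 11880), hence d = 5047.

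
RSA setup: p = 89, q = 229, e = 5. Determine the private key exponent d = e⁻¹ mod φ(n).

4013

φ(n) = (p−1)(q−1) = 88·228 = 20064.
Need d with 5·d ≡ 1 (mod 20064). Apply the extended Euclidean algorithm:
20064 = 4012×5 + 4
5 = 1×4 + 1
4 = 4×1 + 0
Back-substitute:
1 = 5 − 4
1 = −20064 + 4013·5
So 5·4013 ≡ 1 (mod 20064), hence d = 4013.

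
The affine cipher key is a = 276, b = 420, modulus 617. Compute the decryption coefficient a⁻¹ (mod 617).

579

Extended Euclidean algorithm:
617 = 2×276 + 65
276 = 4×65 + 16
65 = 4×16 + 1
16 = 16×1 + 0
gcd = 1, so the inverse exists. Back-substitute:
1 = 65 − 4·16
1 = −4·276 + 17·65
1 = 17·617 − 38·276
Hence 276⁻¹ ≡ -38 ≡ 579 (mod 617).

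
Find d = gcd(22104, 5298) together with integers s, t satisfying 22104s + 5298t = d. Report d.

6

Euclidean algorithm:
22104 = 4*5298 + 912
5298 = 5*912 + 738
912 = 1*738 + 174
738 = 4*174 + 42
174 = 4*42 + 6
42 = 7*6 + 0
gcd(22104, 5298) = 6.
Back-substituting:
6 = 174 − 4·42
6 = −4·738 + 17·174
6 = 17·912 − 21·738
6 = −21·5298 + 122·912
6 = 122·22104 − 509·5298
So 6 = (122)·22104 + (-509)·5298.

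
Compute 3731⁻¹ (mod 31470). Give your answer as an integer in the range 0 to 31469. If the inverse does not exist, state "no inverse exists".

23651

Apply the Euclidean algorithm to 31470 and 3731:
31470 = 8×3731 + 1622
3731 = 2×1622 + 487
1622 = 3×487 + 161
487 = 3×161 + 4
161 = 40×4 + 1
4 = 4×1 + 0
The gcd is 1. Working backward:
1 = 161 − 40·4
1 = −40·487 + 121·161
1 = 121·1622 − 403·487
1 = −403·3731 + 927·1622
1 = 927·31470 − 7819·3731
Thus 3731·(-7819) ≡ 1 (mod 31470); reducing, -7819 mod 31470 = 23651.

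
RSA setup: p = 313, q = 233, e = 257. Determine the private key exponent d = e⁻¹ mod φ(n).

5633

φ(n) = (p−1)(q−1) = 312·232 = 72384.
Need d with 257·d ≡ 1 (mod 72384). Apply the extended Euclidean algorithm:
72384 = 281*257 + 167
257 = 1*167 + 90
167 = 1*90 + 77
90 = 1*77 + 13
77 = 5*13 + 12
13 = 1*12 + 1
12 = 12*1 + 0
Back-substitute:
1 = 13 − 12
1 = −77 + 6·13
1 = 6·90 − 7·77
1 = −7·167 + 13·90
1 = 13·257 − 20·167
1 = −20·72384 + 5633·257
So 257·5633 ≡ 1 (mod 72384), hence d = 5633.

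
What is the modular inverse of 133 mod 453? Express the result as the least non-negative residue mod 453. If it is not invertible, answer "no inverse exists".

109

Apply the Euclidean algorithm to 453 and 133:
453 = 3·133 + 54
133 = 2·54 + 25
54 = 2·25 + 4
25 = 6·4 + 1
4 = 4·1 + 0
The gcd is 1. Working backward:
1 = 25 − 6·4
1 = −6·54 + 13·25
1 = 13·133 − 32·54
1 = −32·453 + 109·133
So 133·109 ≡ 1 (mod 453).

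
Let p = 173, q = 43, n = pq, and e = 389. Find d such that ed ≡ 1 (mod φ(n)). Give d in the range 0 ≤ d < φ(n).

φ(n) = (p−1)(q−1) = 172·42 = 7224.
Need d with 389·d ≡ 1 (mod 7224). Apply the extended Euclidean algorithm:
7224 = 18×389 + 222
389 = 1×222 + 167
222 = 1×167 + 55
167 = 3×55 + 2
55 = 27×2 + 1
2 = 2×1 + 0
Back-substitute:
1 = 55 − 27·2
1 = −27·167 + 82·55
1 = 82·222 − 109·167
1 = −109·389 + 191·222
1 = 191·7224 − 3547·389
So 389·(-3547) ≡ 1 (mod 7224), hence d ≡ -3547 ≡ 3677 (mod 7224).

3677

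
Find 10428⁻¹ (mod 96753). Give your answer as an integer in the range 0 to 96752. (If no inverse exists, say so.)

Compute gcd(10428, 96753):
96753 = 9·10428 + 2901
10428 = 3·2901 + 1725
2901 = 1·1725 + 1176
1725 = 1·1176 + 549
1176 = 2·549 + 78
549 = 7·78 + 3
78 = 26·3 + 0
gcd(10428, 96753) = 3 ≠ 1, so 10428 has no multiplicative inverse modulo 96753.

no inverse exists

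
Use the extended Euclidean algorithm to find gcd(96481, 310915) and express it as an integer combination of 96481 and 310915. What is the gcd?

11

Euclidean algorithm:
310915 = 3×96481 + 21472
96481 = 4×21472 + 10593
21472 = 2×10593 + 286
10593 = 37×286 + 11
286 = 26×11 + 0
gcd(96481, 310915) = 11.
Back-substituting:
11 = 10593 − 37·286
11 = −37·21472 + 75·10593
11 = 75·96481 − 337·21472
11 = −337·310915 + 1086·96481
So 11 = (-337)·310915 + (1086)·96481.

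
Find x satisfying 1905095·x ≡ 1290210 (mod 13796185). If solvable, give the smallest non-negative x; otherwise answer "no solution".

2382168

First find gcd(1905095, 13796185):
13796185 = 7*1905095 + 460520
1905095 = 4*460520 + 63015
460520 = 7*63015 + 19415
63015 = 3*19415 + 4770
19415 = 4*4770 + 335
4770 = 14*335 + 80
335 = 4*80 + 15
80 = 5*15 + 5
15 = 3*5 + 0
gcd = 5 and 5 | 1290210, so solutions exist. Divide through by 5: 381019x ≡ 258042 (mod 2759237).
Now find 381019⁻¹ mod 2759237:
2759237 = 7·381019 + 92104
381019 = 4·92104 + 12603
92104 = 7·12603 + 3883
12603 = 3·3883 + 954
3883 = 4·954 + 67
954 = 14·67 + 16
67 = 4·16 + 3
16 = 5·3 + 1
3 = 3·1 + 0
Back-substitute:
1 = 16 − 5·3
1 = −5·67 + 21·16
1 = 21·954 − 299·67
1 = −299·3883 + 1217·954
1 = 1217·12603 − 3950·3883
1 = −3950·92104 + 28867·12603
1 = 28867·381019 − 119418·92104
1 = −119418·2759237 + 864793·381019
So 381019⁻¹ ≡ 864793 (mod 2759237).
Then x ≡ 864793·258042 ≡ 2382168 (mod 2759237); the smallest non-negative solution is x = 2382168.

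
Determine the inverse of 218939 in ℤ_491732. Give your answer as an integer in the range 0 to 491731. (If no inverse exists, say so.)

Run Euclid on (491732, 218939):
491732 = 2×218939 + 53854
218939 = 4×53854 + 3523
53854 = 15×3523 + 1009
3523 = 3×1009 + 496
1009 = 2×496 + 17
496 = 29×17 + 3
17 = 5×3 + 2
3 = 1×2 + 1
2 = 2×1 + 0
The gcd is 1. Working backward:
1 = 3 − 2
1 = −17 + 6·3
1 = 6·496 − 175·17
1 = −175·1009 + 356·496
1 = 356·3523 − 1243·1009
1 = −1243·53854 + 19001·3523
1 = 19001·218939 − 77247·53854
1 = −77247·491732 + 173495·218939
So 218939·173495 ≡ 1 (mod 491732).

173495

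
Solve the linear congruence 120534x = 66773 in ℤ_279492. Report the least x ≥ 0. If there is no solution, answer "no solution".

gcd(120534, 279492):
279492 = 2×120534 + 38424
120534 = 3×38424 + 5262
38424 = 7×5262 + 1590
5262 = 3×1590 + 492
1590 = 3×492 + 114
492 = 4×114 + 36
114 = 3×36 + 6
36 = 6×6 + 0
gcd = 6, but 6 ∤ 66773, so the congruence has no solution.

no solution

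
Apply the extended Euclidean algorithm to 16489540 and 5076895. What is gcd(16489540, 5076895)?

5

Repeated division:
16489540 = 3·5076895 + 1258855
5076895 = 4·1258855 + 41475
1258855 = 30·41475 + 14605
41475 = 2·14605 + 12265
14605 = 1·12265 + 2340
12265 = 5·2340 + 565
2340 = 4·565 + 80
565 = 7·80 + 5
80 = 16·5 + 0
gcd(16489540, 5076895) = 5.
Express as a combination:
5 = 565 − 7·80
5 = −7·2340 + 29·565
5 = 29·12265 − 152·2340
5 = −152·14605 + 181·12265
5 = 181·41475 − 514·14605
5 = −514·1258855 + 15601·41475
5 = 15601·5076895 − 62918·1258855
5 = −62918·16489540 + 204355·5076895
So 5 = (-62918)·16489540 + (204355)·5076895.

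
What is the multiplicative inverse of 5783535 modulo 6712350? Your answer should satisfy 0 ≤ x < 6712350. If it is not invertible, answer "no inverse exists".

no inverse exists

Compute gcd(5783535, 6712350):
6712350 = 1×5783535 + 928815
5783535 = 6×928815 + 210645
928815 = 4×210645 + 86235
210645 = 2×86235 + 38175
86235 = 2×38175 + 9885
38175 = 3×9885 + 8520
9885 = 1×8520 + 1365
8520 = 6×1365 + 330
1365 = 4×330 + 45
330 = 7×45 + 15
45 = 3×15 + 0
The gcd is 15, not 1, hence no inverse exists.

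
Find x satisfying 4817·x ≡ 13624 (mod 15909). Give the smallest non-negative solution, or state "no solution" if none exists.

3791

First find gcd(4817, 15909):
15909 = 3*4817 + 1458
4817 = 3*1458 + 443
1458 = 3*443 + 129
443 = 3*129 + 56
129 = 2*56 + 17
56 = 3*17 + 5
17 = 3*5 + 2
5 = 2*2 + 1
2 = 2*1 + 0
gcd = 1, so a unique solution mod 15909 exists.
Back-substitute for the Bézout coefficients:
1 = 5 − 2·2
1 = −2·17 + 7·5
1 = 7·56 − 23·17
1 = −23·129 + 53·56
1 = 53·443 − 182·129
1 = −182·1458 + 599·443
1 = 599·4817 − 1979·1458
1 = −1979·15909 + 6536·4817
So 4817·(6536) ≡ 1 (mod 15909), giving 4817⁻¹ ≡ 6536.
x ≡ 4817⁻¹·13624 ≡ 6536·13624 ≡ 3791 (mod 15909).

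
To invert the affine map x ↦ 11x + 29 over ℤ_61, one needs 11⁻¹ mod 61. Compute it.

Run Euclid on (61, 11):
61 = 5*11 + 6
11 = 1*6 + 5
6 = 1*5 + 1
5 = 5*1 + 0
The gcd is 1. Working backward:
1 = 6 − 5
1 = −11 + 2·6
1 = 2·61 − 11·11
Thus 11·(-11) ≡ 1 (mod 61); reducing, -11 mod 61 = 50.

50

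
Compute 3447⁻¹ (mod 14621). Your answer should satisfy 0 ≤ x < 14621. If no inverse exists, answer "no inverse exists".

Apply the Euclidean algorithm to 14621 and 3447:
14621 = 4*3447 + 833
3447 = 4*833 + 115
833 = 7*115 + 28
115 = 4*28 + 3
28 = 9*3 + 1
3 = 3*1 + 0
gcd = 1, so the inverse exists. Back-substitute:
1 = 28 − 9·3
1 = −9·115 + 37·28
1 = 37·833 − 268·115
1 = −268·3447 + 1109·833
1 = 1109·14621 − 4704·3447
So 3447·(-4704) ≡ 1 (mod 14621), and -4704 ≡ 9917 (mod 14621).

9917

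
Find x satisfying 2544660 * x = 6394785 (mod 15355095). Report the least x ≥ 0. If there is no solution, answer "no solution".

539856

First find gcd(2544660, 15355095):
15355095 = 6×2544660 + 87135
2544660 = 29×87135 + 17745
87135 = 4×17745 + 16155
17745 = 1×16155 + 1590
16155 = 10×1590 + 255
1590 = 6×255 + 60
255 = 4×60 + 15
60 = 4×15 + 0
gcd = 15 and 15 | 6394785, so solutions exist. Divide through by 15: 169644x ≡ 426319 (mod 1023673).
Now find 169644⁻¹ mod 1023673:
1023673 = 6×169644 + 5809
169644 = 29×5809 + 1183
5809 = 4×1183 + 1077
1183 = 1×1077 + 106
1077 = 10×106 + 17
106 = 6×17 + 4
17 = 4×4 + 1
4 = 4×1 + 0
Back-substitute:
1 = 17 − 4·4
1 = −4·106 + 25·17
1 = 25·1077 − 254·106
1 = −254·1183 + 279·1077
1 = 279·5809 − 1370·1183
1 = −1370·169644 + 40009·5809
1 = 40009·1023673 − 241424·169644
So 169644·(-241424) ≡ 1 (mod 1023673), i.e. 169644⁻¹ ≡ 782249.
Then x ≡ 782249·426319 ≡ 539856 (mod 1023673); the smallest non-negative solution is x = 539856.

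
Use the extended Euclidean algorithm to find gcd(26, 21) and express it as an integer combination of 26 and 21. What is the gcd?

Repeated division:
26 = 1×21 + 5
21 = 4×5 + 1
5 = 5×1 + 0
gcd(26, 21) = 1.
Back-substituting:
1 = 21 − 4·5
1 = −4·26 + 5·21
So 1 = (-4)·26 + (5)·21.

1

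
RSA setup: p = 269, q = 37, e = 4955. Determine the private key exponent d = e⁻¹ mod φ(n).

φ(n) = (p−1)(q−1) = 268·36 = 9648.
Need d with 4955·d ≡ 1 (mod 9648). Apply the extended Euclidean algorithm:
9648 = 1·4955 + 4693
4955 = 1·4693 + 262
4693 = 17·262 + 239
262 = 1·239 + 23
239 = 10·23 + 9
23 = 2·9 + 5
9 = 1·5 + 4
5 = 1·4 + 1
4 = 4·1 + 0
Back-substitute:
1 = 5 − 4
1 = −9 + 2·5
1 = 2·23 − 5·9
1 = −5·239 + 52·23
1 = 52·262 − 57·239
1 = −57·4693 + 1021·262
1 = 1021·4955 − 1078·4693
1 = −1078·9648 + 2099·4955
So 4955·2099 ≡ 1 (mod 9648), hence d = 2099.

2099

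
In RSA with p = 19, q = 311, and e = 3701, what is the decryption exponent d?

φ(n) = (p−1)(q−1) = 18·310 = 5580.
Need d with 3701·d ≡ 1 (mod 5580). Apply the extended Euclidean algorithm:
5580 = 1*3701 + 1879
3701 = 1*1879 + 1822
1879 = 1*1822 + 57
1822 = 31*57 + 55
57 = 1*55 + 2
55 = 27*2 + 1
2 = 2*1 + 0
Back-substitute:
1 = 55 − 27·2
1 = −27·57 + 28·55
1 = 28·1822 − 895·57
1 = −895·1879 + 923·1822
1 = 923·3701 − 1818·1879
1 = −1818·5580 + 2741·3701
So 3701·2741 ≡ 1 (mod 5580), hence d = 2741.

2741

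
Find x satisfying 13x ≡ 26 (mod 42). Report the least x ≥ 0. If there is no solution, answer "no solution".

First find gcd(13, 42):
42 = 3*13 + 3
13 = 4*3 + 1
3 = 3*1 + 0
gcd = 1, so a unique solution mod 42 exists.
Back-substitute for the Bézout coefficients:
1 = 13 − 4·3
1 = −4·42 + 13·13
So 13·(13) ≡ 1 (mod 42), giving 13⁻¹ ≡ 13.
x ≡ 13⁻¹·26 ≡ 13·26 ≡ 2 (mod 42).

2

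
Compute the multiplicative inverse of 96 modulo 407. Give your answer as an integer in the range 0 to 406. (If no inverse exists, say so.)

106

gcd(407, 96) by repeated division:
407 = 4*96 + 23
96 = 4*23 + 4
23 = 5*4 + 3
4 = 1*3 + 1
3 = 3*1 + 0
Since gcd(96, 407) = 1, back-substitute to write 1 as a combination:
1 = 4 − 3
1 = −23 + 6·4
1 = 6·96 − 25·23
1 = −25·407 + 106·96
So 96·106 ≡ 1 (mod 407).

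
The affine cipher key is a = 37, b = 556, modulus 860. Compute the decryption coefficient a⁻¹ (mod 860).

Run Euclid on (860, 37):
860 = 23·37 + 9
37 = 4·9 + 1
9 = 9·1 + 0
The gcd is 1. Working backward:
1 = 37 − 4·9
1 = −4·860 + 93·37
So 37·93 ≡ 1 (mod 860).

93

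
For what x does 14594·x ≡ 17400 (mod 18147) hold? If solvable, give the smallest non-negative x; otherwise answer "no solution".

First find gcd(14594, 18147):
18147 = 1*14594 + 3553
14594 = 4*3553 + 382
3553 = 9*382 + 115
382 = 3*115 + 37
115 = 3*37 + 4
37 = 9*4 + 1
4 = 4*1 + 0
gcd = 1, so a unique solution mod 18147 exists.
Back-substitute for the Bézout coefficients:
1 = 37 − 9·4
1 = −9·115 + 28·37
1 = 28·382 − 93·115
1 = −93·3553 + 865·382
1 = 865·14594 − 3553·3553
1 = −3553·18147 + 4418·14594
So 14594·(4418) ≡ 1 (mod 18147), giving 14594⁻¹ ≡ 4418.
x ≡ 14594⁻¹·17400 ≡ 4418·17400 ≡ 2508 (mod 18147).

2508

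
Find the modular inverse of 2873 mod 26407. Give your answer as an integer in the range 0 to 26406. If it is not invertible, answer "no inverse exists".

Run Euclid on (26407, 2873):
26407 = 9×2873 + 550
2873 = 5×550 + 123
550 = 4×123 + 58
123 = 2×58 + 7
58 = 8×7 + 2
7 = 3×2 + 1
2 = 2×1 + 0
Since gcd(2873, 26407) = 1, back-substitute to write 1 as a combination:
1 = 7 − 3·2
1 = −3·58 + 25·7
1 = 25·123 − 53·58
1 = −53·550 + 237·123
1 = 237·2873 − 1238·550
1 = −1238·26407 + 11379·2873
So 2873·11379 ≡ 1 (mod 26407).

11379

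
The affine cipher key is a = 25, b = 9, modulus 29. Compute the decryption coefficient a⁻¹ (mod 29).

Apply the Euclidean algorithm to 29 and 25:
29 = 1*25 + 4
25 = 6*4 + 1
4 = 4*1 + 0
Since gcd(25, 29) = 1, back-substitute to write 1 as a combination:
1 = 25 − 6·4
1 = −6·29 + 7·25
So 25·7 ≡ 1 (mod 29).

7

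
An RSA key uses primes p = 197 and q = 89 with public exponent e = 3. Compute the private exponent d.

φ(n) = (p−1)(q−1) = 196·88 = 17248.
Need d with 3·d ≡ 1 (mod 17248). Apply the extended Euclidean algorithm:
17248 = 5749*3 + 1
3 = 3*1 + 0
Back-substitute:
1 = 17248 − 5749·3
So 3·(-5749) ≡ 1 (mod 17248), hence d ≡ -5749 ≡ 11499 (mod 17248).

11499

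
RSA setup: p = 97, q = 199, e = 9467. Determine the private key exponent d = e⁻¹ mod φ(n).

15155

φ(n) = (p−1)(q−1) = 96·198 = 19008.
Need d with 9467·d ≡ 1 (mod 19008). Apply the extended Euclidean algorithm:
19008 = 2×9467 + 74
9467 = 127×74 + 69
74 = 1×69 + 5
69 = 13×5 + 4
5 = 1×4 + 1
4 = 4×1 + 0
Back-substitute:
1 = 5 − 4
1 = −69 + 14·5
1 = 14·74 − 15·69
1 = −15·9467 + 1919·74
1 = 1919·19008 − 3853·9467
So 9467·(-3853) ≡ 1 (mod 19008), hence d ≡ -3853 ≡ 15155 (mod 19008).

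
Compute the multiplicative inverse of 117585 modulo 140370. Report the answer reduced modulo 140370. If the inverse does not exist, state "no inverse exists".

no inverse exists

Euclidean algorithm on 140370, 117585:
140370 = 1·117585 + 22785
117585 = 5·22785 + 3660
22785 = 6·3660 + 825
3660 = 4·825 + 360
825 = 2·360 + 105
360 = 3·105 + 45
105 = 2·45 + 15
45 = 3·15 + 0
gcd(117585, 140370) = 15 ≠ 1, so 117585 has no multiplicative inverse modulo 140370.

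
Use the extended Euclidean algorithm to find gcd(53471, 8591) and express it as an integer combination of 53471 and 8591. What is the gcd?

11

Repeated division:
53471 = 6·8591 + 1925
8591 = 4·1925 + 891
1925 = 2·891 + 143
891 = 6·143 + 33
143 = 4·33 + 11
33 = 3·11 + 0
gcd(53471, 8591) = 11.
Back-substituting:
11 = 143 − 4·33
11 = −4·891 + 25·143
11 = 25·1925 − 54·891
11 = −54·8591 + 241·1925
11 = 241·53471 − 1500·8591
So 11 = (241)·53471 + (-1500)·8591.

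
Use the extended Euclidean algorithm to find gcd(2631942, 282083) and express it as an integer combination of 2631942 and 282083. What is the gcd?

1

Apply Euclid's algorithm to 2631942 and 282083:
2631942 = 9*282083 + 93195
282083 = 3*93195 + 2498
93195 = 37*2498 + 769
2498 = 3*769 + 191
769 = 4*191 + 5
191 = 38*5 + 1
5 = 5*1 + 0
gcd(2631942, 282083) = 1.
Express as a combination:
1 = 191 − 38·5
1 = −38·769 + 153·191
1 = 153·2498 − 497·769
1 = −497·93195 + 18542·2498
1 = 18542·282083 − 56123·93195
1 = −56123·2631942 + 523649·282083
So 1 = (-56123)·2631942 + (523649)·282083.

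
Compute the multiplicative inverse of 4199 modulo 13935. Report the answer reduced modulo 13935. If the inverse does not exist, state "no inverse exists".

3239

Run Euclid on (13935, 4199):
13935 = 3*4199 + 1338
4199 = 3*1338 + 185
1338 = 7*185 + 43
185 = 4*43 + 13
43 = 3*13 + 4
13 = 3*4 + 1
4 = 4*1 + 0
Since gcd(4199, 13935) = 1, back-substitute to write 1 as a combination:
1 = 13 − 3·4
1 = −3·43 + 10·13
1 = 10·185 − 43·43
1 = −43·1338 + 311·185
1 = 311·4199 − 976·1338
1 = −976·13935 + 3239·4199
So 4199·3239 ≡ 1 (mod 13935).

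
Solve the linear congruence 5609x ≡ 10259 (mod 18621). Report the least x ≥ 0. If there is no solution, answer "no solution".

616

First find gcd(5609, 18621):
18621 = 3×5609 + 1794
5609 = 3×1794 + 227
1794 = 7×227 + 205
227 = 1×205 + 22
205 = 9×22 + 7
22 = 3×7 + 1
7 = 7×1 + 0
gcd = 1, so a unique solution mod 18621 exists.
Back-substitute for the Bézout coefficients:
1 = 22 − 3·7
1 = −3·205 + 28·22
1 = 28·227 − 31·205
1 = −31·1794 + 245·227
1 = 245·5609 − 766·1794
1 = −766·18621 + 2543·5609
So 5609·(2543) ≡ 1 (mod 18621), giving 5609⁻¹ ≡ 2543.
x ≡ 5609⁻¹·10259 ≡ 2543·10259 ≡ 616 (mod 18621).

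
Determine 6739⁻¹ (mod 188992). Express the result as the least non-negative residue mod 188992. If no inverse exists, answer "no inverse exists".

163163

Apply the Euclidean algorithm to 188992 and 6739:
188992 = 28·6739 + 300
6739 = 22·300 + 139
300 = 2·139 + 22
139 = 6·22 + 7
22 = 3·7 + 1
7 = 7·1 + 0
The gcd is 1. Working backward:
1 = 22 − 3·7
1 = −3·139 + 19·22
1 = 19·300 − 41·139
1 = −41·6739 + 921·300
1 = 921·188992 − 25829·6739
So 6739·(-25829) ≡ 1 (mod 188992), and -25829 ≡ 163163 (mod 188992).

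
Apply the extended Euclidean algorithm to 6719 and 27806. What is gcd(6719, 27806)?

Apply Euclid's algorithm to 27806 and 6719:
27806 = 4×6719 + 930
6719 = 7×930 + 209
930 = 4×209 + 94
209 = 2×94 + 21
94 = 4×21 + 10
21 = 2×10 + 1
10 = 10×1 + 0
gcd(6719, 27806) = 1.
Working backward:
1 = 21 − 2·10
1 = −2·94 + 9·21
1 = 9·209 − 20·94
1 = −20·930 + 89·209
1 = 89·6719 − 643·930
1 = −643·27806 + 2661·6719
So 1 = (-643)·27806 + (2661)·6719.

1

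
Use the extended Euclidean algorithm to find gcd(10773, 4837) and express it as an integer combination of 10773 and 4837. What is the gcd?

7

Apply Euclid's algorithm to 10773 and 4837:
10773 = 2×4837 + 1099
4837 = 4×1099 + 441
1099 = 2×441 + 217
441 = 2×217 + 7
217 = 31×7 + 0
gcd(10773, 4837) = 7.
Working backward:
7 = 441 − 2·217
7 = −2·1099 + 5·441
7 = 5·4837 − 22·1099
7 = −22·10773 + 49·4837
So 7 = (-22)·10773 + (49)·4837.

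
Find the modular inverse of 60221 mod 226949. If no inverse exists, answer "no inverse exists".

196966

Extended Euclidean algorithm:
226949 = 3*60221 + 46286
60221 = 1*46286 + 13935
46286 = 3*13935 + 4481
13935 = 3*4481 + 492
4481 = 9*492 + 53
492 = 9*53 + 15
53 = 3*15 + 8
15 = 1*8 + 7
8 = 1*7 + 1
7 = 7*1 + 0
The gcd is 1. Working backward:
1 = 8 − 7
1 = −15 + 2·8
1 = 2·53 − 7·15
1 = −7·492 + 65·53
1 = 65·4481 − 592·492
1 = −592·13935 + 1841·4481
1 = 1841·46286 − 6115·13935
1 = −6115·60221 + 7956·46286
1 = 7956·226949 − 29983·60221
Hence 60221⁻¹ ≡ -29983 ≡ 196966 (mod 226949).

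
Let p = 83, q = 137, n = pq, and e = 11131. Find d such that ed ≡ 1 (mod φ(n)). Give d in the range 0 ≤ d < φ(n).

531

φ(n) = (p−1)(q−1) = 82·136 = 11152.
Need d with 11131·d ≡ 1 (mod 11152). Apply the extended Euclidean algorithm:
11152 = 1*11131 + 21
11131 = 530*21 + 1
21 = 21*1 + 0
Back-substitute:
1 = 11131 − 530·21
1 = −530·11152 + 531·11131
So 11131·531 ≡ 1 (mod 11152), hence d = 531.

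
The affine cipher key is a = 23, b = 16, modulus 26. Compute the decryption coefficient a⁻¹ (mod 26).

Extended Euclidean algorithm:
26 = 1*23 + 3
23 = 7*3 + 2
3 = 1*2 + 1
2 = 2*1 + 0
Since gcd(23, 26) = 1, back-substitute to write 1 as a combination:
1 = 3 − 2
1 = −23 + 8·3
1 = 8·26 − 9·23
Thus 23·(-9) ≡ 1 (mod 26); reducing, -9 mod 26 = 17.

17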